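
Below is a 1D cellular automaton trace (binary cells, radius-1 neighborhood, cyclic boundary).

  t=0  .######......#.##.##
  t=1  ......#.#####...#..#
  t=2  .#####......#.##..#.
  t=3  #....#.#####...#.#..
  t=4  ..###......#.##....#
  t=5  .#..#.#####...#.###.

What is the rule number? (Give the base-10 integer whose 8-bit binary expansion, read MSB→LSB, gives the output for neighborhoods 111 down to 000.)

67

  ### -> .   bit 7 = 0  t=0,i=2
  ##. -> #   bit 6 = 1  t=0,i=6
  #.# -> .   bit 5 = 0  t=0,i=0
  #.. -> .   bit 4 = 0  t=0,i=7
  .## -> .   bit 3 = 0  t=0,i=1
  .#. -> .   bit 2 = 0  t=0,i=13
  ..# -> #   bit 1 = 1  t=0,i=12
  ... -> #   bit 0 = 1  t=0,i=8
  bits 01000011 = 67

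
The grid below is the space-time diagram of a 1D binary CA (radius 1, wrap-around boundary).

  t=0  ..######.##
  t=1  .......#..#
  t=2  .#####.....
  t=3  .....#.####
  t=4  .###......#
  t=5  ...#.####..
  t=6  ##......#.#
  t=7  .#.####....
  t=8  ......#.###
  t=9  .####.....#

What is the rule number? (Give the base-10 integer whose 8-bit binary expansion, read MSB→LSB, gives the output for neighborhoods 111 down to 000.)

65

  ###|.  b7=0 t=0,i=3
  ##.|#  b6=1 t=0,i=7
  #.#|.  b5=0 t=0,i=8
  #..|.  b4=0 t=0,i=0
  .##|.  b3=0 t=0,i=2
  .#.|.  b2=0 t=1,i=7
  ..#|.  b1=0 t=0,i=1
  ...|#  b0=1 t=1,i=1
  bits 01000001 = 65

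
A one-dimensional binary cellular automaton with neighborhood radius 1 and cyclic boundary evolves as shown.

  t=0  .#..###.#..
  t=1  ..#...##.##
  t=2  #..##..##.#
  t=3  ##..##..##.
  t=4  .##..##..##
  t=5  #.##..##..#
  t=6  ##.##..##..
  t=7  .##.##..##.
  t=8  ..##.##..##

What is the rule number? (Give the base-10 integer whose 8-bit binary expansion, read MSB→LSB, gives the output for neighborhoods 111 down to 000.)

113

  nb ###: next=.  (t=0,i=5, bit7=0)
  nb ##.: next=#  (t=0,i=6, bit6=1)
  nb #.#: next=#  (t=0,i=7, bit5=1)
  nb #..: next=#  (t=0,i=2, bit4=1)
  nb .##: next=.  (t=0,i=4, bit3=0)
  nb .#.: next=.  (t=0,i=1, bit2=0)
  nb ..#: next=.  (t=0,i=0, bit1=0)
  nb ...: next=#  (t=0,i=10, bit0=1)
  bits 01110001 = 113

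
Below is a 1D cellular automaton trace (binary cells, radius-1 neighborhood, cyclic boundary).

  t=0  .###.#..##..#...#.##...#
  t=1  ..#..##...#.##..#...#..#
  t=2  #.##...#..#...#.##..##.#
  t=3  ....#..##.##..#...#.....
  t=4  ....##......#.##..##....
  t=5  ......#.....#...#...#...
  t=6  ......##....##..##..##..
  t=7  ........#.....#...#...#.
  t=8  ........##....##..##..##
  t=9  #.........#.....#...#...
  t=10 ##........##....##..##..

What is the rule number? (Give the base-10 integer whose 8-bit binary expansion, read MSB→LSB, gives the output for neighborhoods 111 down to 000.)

148

  ###|#  b7=1 t=0,i=2
  ##.|.  b6=0 t=0,i=3
  #.#|.  b5=0 t=0,i=0
  #..|#  b4=1 t=0,i=6
  .##|.  b3=0 t=0,i=1
  .#.|#  b2=1 t=0,i=5
  ..#|.  b1=0 t=0,i=7
  ...|.  b0=0 t=0,i=14
  bits 10010100 = 148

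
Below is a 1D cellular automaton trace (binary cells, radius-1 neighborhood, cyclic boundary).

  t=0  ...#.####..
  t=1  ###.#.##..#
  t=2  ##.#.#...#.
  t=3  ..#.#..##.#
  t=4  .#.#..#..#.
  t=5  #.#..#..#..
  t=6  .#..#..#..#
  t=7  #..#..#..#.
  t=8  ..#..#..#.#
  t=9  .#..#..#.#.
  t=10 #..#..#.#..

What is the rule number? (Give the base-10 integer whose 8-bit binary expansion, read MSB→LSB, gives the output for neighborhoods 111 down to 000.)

  ###|#  b7=1 t=0,i=6
  ##.|.  b6=0 t=0,i=8
  #.#|#  b5=1 t=0,i=4
  #..|.  b4=0 t=0,i=9
  .##|.  b3=0 t=0,i=5
  .#.|.  b2=0 t=0,i=3
  ..#|#  b1=1 t=0,i=2
  ...|#  b0=1 t=0,i=0
  bits 10100011 = 163

163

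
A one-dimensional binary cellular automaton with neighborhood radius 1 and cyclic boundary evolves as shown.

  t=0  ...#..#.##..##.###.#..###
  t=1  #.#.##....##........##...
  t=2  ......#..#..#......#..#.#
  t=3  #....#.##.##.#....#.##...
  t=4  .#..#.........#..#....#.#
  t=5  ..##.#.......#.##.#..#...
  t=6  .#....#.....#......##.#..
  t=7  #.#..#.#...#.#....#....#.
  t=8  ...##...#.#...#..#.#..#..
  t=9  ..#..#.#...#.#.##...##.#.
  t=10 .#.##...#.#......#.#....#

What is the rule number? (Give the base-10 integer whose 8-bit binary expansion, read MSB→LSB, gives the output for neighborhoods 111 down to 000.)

  ### -> .   bit 7 = 0  t=0,i=16
  ##. -> .   bit 6 = 0  t=0,i=9
  #.# -> .   bit 5 = 0  t=0,i=7
  #.. -> #   bit 4 = 1  t=0,i=0
  .## -> .   bit 3 = 0  t=0,i=8
  .#. -> .   bit 2 = 0  t=0,i=3
  ..# -> #   bit 1 = 1  t=0,i=2
  ... -> .   bit 0 = 0  t=0,i=1
  bits 00010010 = 18

18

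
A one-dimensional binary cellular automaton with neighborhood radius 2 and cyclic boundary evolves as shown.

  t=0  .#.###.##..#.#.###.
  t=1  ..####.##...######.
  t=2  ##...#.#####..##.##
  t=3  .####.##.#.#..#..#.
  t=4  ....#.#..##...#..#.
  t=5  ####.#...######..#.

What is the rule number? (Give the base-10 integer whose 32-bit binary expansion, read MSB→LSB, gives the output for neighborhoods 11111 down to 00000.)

2984467551

  ##### -> #   bit 31 = 1  t=1,i=14
  ####. -> .   bit 30 = 0  t=1,i=4
  ###.# -> #   bit 29 = 1  t=0,i=5
  ###.. -> #   bit 28 = 1  t=0,i=17
  ##.## -> .   bit 27 = 0  t=0,i=6
  ##.#. -> .   bit 26 = 0  t=3,i=8
  ##..# -> .   bit 25 = 0  t=0,i=9
  ##... -> #   bit 24 = 1  t=1,i=9
  #.### -> #   bit 23 = 1  t=0,i=3
  #.##. -> #   bit 22 = 1  t=0,i=7
  #.#.# -> #   bit 21 = 1  t=0,i=13
  #.#.. -> .   bit 20 = 0  t=3,i=11
  #..## -> .   bit 19 = 0  t=2,i=13
  #..#. -> .   bit 18 = 0  t=0,i=0
  #...# -> #   bit 17 = 1  t=1,i=0
  #.... -> #   bit 16 = 1  t=4,i=0
  .#### -> .   bit 15 = 0  t=1,i=3
  .###. -> #   bit 14 = 1  t=0,i=4
  .##.# -> .   bit 13 = 0  t=2,i=15
  .##.. -> #   bit 12 = 1  t=0,i=8
  .#.## -> #   bit 11 = 1  t=0,i=2
  .#.#. -> #   bit 10 = 1  t=0,i=12
  .#..# -> .   bit 9 = 0  t=3,i=12
  .#... -> .   bit 8 = 0  t=4,i=18
  ..### -> .   bit 7 = 0  t=1,i=2
  ..##. -> #   bit 6 = 1  t=2,i=14
  ..#.# -> .   bit 5 = 0  t=0,i=1
  ..#.. -> #   bit 4 = 1  t=3,i=14
  ...## -> #   bit 3 = 1  t=1,i=1
  ...#. -> #   bit 2 = 1  t=2,i=4
  ....# -> #   bit 1 = 1  t=4,i=2
  ..... -> #   bit 0 = 1  t=4,i=1
  bits 10110001111000110101110001011111 = 2984467551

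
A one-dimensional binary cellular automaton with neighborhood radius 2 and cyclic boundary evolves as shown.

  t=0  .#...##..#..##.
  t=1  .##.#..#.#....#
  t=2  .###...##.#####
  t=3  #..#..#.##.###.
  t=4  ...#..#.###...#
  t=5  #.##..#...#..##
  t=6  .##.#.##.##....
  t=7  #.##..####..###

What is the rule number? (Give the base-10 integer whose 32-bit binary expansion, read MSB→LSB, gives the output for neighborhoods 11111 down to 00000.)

  nb #####: next=#  (t=2,i=12, bit31=1)
  nb ####.: next=#  (t=2,i=13, bit30=1)
  nb ###.#: next=.  (t=2,i=14, bit29=0)
  nb ###..: next=#  (t=2,i=3, bit28=1)
  nb ##.##: next=#  (t=2,i=0, bit27=1)
  nb ##.#.: next=#  (t=1,i=3, bit26=1)
  nb ##..#: next=#  (t=0,i=7, bit25=1)
  nb ##...: next=.  (t=2,i=4, bit24=0)
  nb #.###: next=.  (t=2,i=1, bit23=0)
  nb #.##.: next=#  (t=1,i=1, bit22=1)
  nb #.#.#: next=.  (t=6,i=4, bit21=0)
  nb #.#..: next=.  (t=1,i=4, bit20=0)
  nb #..##: next=.  (t=0,i=11, bit19=0)
  nb #..#.: next=.  (t=0,i=0, bit18=0)
  nb #...#: next=.  (t=0,i=3, bit17=0)
  nb #....: next=#  (t=1,i=11, bit16=1)
  nb .####: next=#  (t=2,i=11, bit15=1)
  nb .###.: next=.  (t=2,i=2, bit14=0)
  nb .##.#: next=#  (t=1,i=2, bit13=1)
  nb .##..: next=.  (t=0,i=6, bit12=0)
  nb .#.##: next=.  (t=1,i=0, bit11=0)
  nb .#.#.: next=#  (t=1,i=8, bit10=1)
  nb .#..#: next=.  (t=0,i=10, bit9=0)
  nb .#...: next=#  (t=0,i=2, bit8=1)
  nb ..###: next=.  (t=5,i=13, bit7=0)
  nb ..##.: next=.  (t=0,i=5, bit6=0)
  nb ..#.#: next=#  (t=1,i=7, bit5=1)
  nb ..#..: next=#  (t=0,i=1, bit4=1)
  nb ...##: next=#  (t=0,i=4, bit3=1)
  nb ...#.: next=#  (t=1,i=13, bit2=1)
  nb ....#: next=#  (t=1,i=12, bit1=1)
  nb .....: next=#  (t=6,i=13, bit0=1)
  bits 11011110010000011010010100111111 = 3728844095

3728844095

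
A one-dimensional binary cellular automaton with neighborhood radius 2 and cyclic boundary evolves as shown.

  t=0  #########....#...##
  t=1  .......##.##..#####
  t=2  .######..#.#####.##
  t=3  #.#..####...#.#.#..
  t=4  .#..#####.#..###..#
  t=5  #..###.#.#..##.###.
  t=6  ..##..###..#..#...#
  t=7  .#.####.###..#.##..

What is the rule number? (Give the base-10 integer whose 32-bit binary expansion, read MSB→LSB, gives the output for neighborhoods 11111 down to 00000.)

1580176779

  nb #####: next=.  (t=0,i=0, bit31=0)
  nb ####.: next=#  (t=0,i=7, bit30=1)
  nb ###.#: next=.  (t=2,i=15, bit29=0)
  nb ###..: next=#  (t=0,i=8, bit28=1)
  nb ##.##: next=#  (t=1,i=9, bit27=1)
  nb ##.#.: next=#  (t=4,i=9, bit26=1)
  nb ##..#: next=#  (t=1,i=12, bit25=1)
  nb ##...: next=.  (t=0,i=9, bit24=0)
  nb #.###: next=.  (t=2,i=1, bit23=0)
  nb #.##.: next=.  (t=1,i=10, bit22=0)
  nb #.#.#: next=#  (t=3,i=14, bit21=1)
  nb #.#..: next=.  (t=3,i=2, bit20=0)
  nb #..##: next=#  (t=1,i=13, bit19=1)
  nb #..#.: next=#  (t=2,i=8, bit18=1)
  nb #...#: next=#  (t=0,i=15, bit17=1)
  nb #....: next=#  (t=0,i=10, bit16=1)
  nb .####: next=#  (t=0,i=18, bit15=1)
  nb .###.: next=.  (t=4,i=14, bit14=0)
  nb .##.#: next=.  (t=1,i=8, bit13=0)
  nb .##..: next=#  (t=1,i=11, bit12=1)
  nb .#.##: next=.  (t=2,i=10, bit11=0)
  nb .#.#.: next=#  (t=3,i=1, bit10=1)
  nb .#..#: next=.  (t=3,i=3, bit9=0)
  nb .#...: next=#  (t=0,i=14, bit8=1)
  nb ..###: next=#  (t=0,i=17, bit7=1)
  nb ..##.: next=.  (t=1,i=7, bit6=0)
  nb ..#.#: next=.  (t=2,i=9, bit5=0)
  nb ..#..: next=.  (t=0,i=13, bit4=0)
  nb ...##: next=#  (t=0,i=16, bit3=1)
  nb ...#.: next=.  (t=0,i=12, bit2=0)
  nb ....#: next=#  (t=0,i=11, bit1=1)
  nb .....: next=#  (t=1,i=2, bit0=1)
  bits 01011110001011111001010110001011 = 1580176779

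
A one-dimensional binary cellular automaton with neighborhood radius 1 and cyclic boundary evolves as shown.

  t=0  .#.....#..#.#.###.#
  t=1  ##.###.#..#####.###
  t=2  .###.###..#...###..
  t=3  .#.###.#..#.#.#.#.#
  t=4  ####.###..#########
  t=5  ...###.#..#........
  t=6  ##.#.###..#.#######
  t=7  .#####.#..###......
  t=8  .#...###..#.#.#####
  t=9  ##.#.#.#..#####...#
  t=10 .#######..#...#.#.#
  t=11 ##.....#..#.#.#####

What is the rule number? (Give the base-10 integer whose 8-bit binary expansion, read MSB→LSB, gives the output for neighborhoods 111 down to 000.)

109

  nb ###: next=.  (t=0,i=15, bit7=0)
  nb ##.: next=#  (t=0,i=16, bit6=1)
  nb #.#: next=#  (t=0,i=0, bit5=1)
  nb #..: next=.  (t=0,i=2, bit4=0)
  nb .##: next=#  (t=0,i=14, bit3=1)
  nb .#.: next=#  (t=0,i=1, bit2=1)
  nb ..#: next=.  (t=0,i=6, bit1=0)
  nb ...: next=#  (t=0,i=3, bit0=1)
  bits 01101101 = 109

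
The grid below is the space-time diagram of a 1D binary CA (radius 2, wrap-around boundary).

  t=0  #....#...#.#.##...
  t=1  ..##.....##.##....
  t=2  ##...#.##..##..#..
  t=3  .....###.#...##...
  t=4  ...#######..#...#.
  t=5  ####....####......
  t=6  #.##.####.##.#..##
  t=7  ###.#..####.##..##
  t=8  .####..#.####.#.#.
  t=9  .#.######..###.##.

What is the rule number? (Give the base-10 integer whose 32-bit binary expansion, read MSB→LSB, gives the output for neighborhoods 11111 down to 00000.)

  nb #####: next=.  (t=4,i=5, bit31=0)
  nb ####.: next=#  (t=4,i=8, bit30=1)
  nb ###.#: next=#  (t=3,i=7, bit29=1)
  nb ###..: next=#  (t=4,i=9, bit28=1)
  nb ##.##: next=#  (t=1,i=11, bit27=1)
  nb ##.#.: next=#  (t=3,i=8, bit26=1)
  nb ##..#: next=#  (t=2,i=9, bit25=1)
  nb ##...: next=.  (t=0,i=15, bit24=0)
  nb #.###: next=.  (t=6,i=5, bit23=0)
  nb #.##.: next=#  (t=0,i=13, bit22=1)
  nb #.#.#: next=.  (t=0,i=11, bit21=0)
  nb #.#..: next=#  (t=3,i=9, bit20=1)
  nb #..##: next=.  (t=2,i=10, bit19=0)
  nb #..#.: next=#  (t=2,i=14, bit18=1)
  nb #...#: next=.  (t=0,i=7, bit17=0)
  nb #....: next=#  (t=0,i=2, bit16=1)
  nb .####: next=.  (t=4,i=4, bit15=0)
  nb .###.: next=#  (t=3,i=6, bit14=1)
  nb .##.#: next=.  (t=1,i=10, bit13=0)
  nb .##..: next=.  (t=0,i=14, bit12=0)
  nb .#.##: next=#  (t=0,i=12, bit11=1)
  nb .#.#.: next=#  (t=0,i=10, bit10=1)
  nb .#..#: next=.  (t=2,i=16, bit9=0)
  nb .#...: next=.  (t=0,i=1, bit8=0)
  nb ..###: next=#  (t=3,i=5, bit7=1)
  nb ..##.: next=.  (t=1,i=2, bit6=0)
  nb ..#.#: next=#  (t=0,i=9, bit5=1)
  nb ..#..: next=.  (t=0,i=0, bit4=0)
  nb ...##: next=#  (t=1,i=1, bit3=1)
  nb ...#.: next=.  (t=0,i=4, bit2=0)
  nb ....#: next=#  (t=0,i=3, bit1=1)
  nb .....: next=.  (t=1,i=6, bit0=0)
  bits 01111110010101010100110010101010 = 2119519402

2119519402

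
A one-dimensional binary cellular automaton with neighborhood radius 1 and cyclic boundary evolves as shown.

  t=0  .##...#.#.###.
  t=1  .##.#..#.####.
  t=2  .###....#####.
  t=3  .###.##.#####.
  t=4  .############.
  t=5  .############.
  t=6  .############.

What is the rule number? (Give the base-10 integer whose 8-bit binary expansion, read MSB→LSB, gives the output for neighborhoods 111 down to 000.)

233

  [7] ### => #  t=0,i=11
  [6] ##. => #  t=0,i=2
  [5] #.# => #  t=0,i=7
  [4] #.. => .  t=0,i=3
  [3] .## => #  t=0,i=1
  [2] .#. => .  t=0,i=6
  [1] ..# => .  t=0,i=0
  [0] ... => #  t=0,i=4
  bits 11101001 = 233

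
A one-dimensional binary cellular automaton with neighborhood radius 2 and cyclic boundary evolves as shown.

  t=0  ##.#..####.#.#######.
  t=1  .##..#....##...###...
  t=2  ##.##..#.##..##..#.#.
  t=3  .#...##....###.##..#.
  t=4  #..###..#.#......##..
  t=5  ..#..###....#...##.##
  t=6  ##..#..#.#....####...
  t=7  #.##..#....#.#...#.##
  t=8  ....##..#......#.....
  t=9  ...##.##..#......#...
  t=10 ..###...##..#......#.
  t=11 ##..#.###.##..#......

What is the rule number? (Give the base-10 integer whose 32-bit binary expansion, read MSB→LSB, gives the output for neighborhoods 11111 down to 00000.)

  [31] ##### => #  t=0,i=15
  [30] ####. => .  t=0,i=8
  [29] ###.# => .  t=0,i=9
  [28] ###.. => #  t=1,i=17
  [27] ##.## => .  t=0,i=20
  [26] ##.#. => #  t=0,i=2
  [25] ##..# => #  t=1,i=3
  [24] ##... => .  t=1,i=12
  [23] #.### => .  t=0,i=13
  [22] #.##. => .  t=0,i=0
  [21] #.#.# => #  t=0,i=11
  [20] #.#.. => .  t=0,i=3
  [19] #..## => #  t=0,i=5
  [18] #..#. => #  t=1,i=4
  [17] #...# => #  t=1,i=13
  [16] #.... => #  t=1,i=7
  [15] .#### => .  t=0,i=7
  [14] .###. => .  t=1,i=16
  [13] .##.# => #  t=0,i=1
  [12] .##.. => .  t=1,i=2
  [11] .#.## => .  t=0,i=12
  [10] .#.#. => .  t=2,i=18
  [9] .#..# => .  t=0,i=4
  [8] .#... => .  t=1,i=6
  [7] ..### => .  t=0,i=6
  [6] ..##. => #  t=1,i=1
  [5] ..#.# => .  t=2,i=7
  [4] ..#.. => .  t=1,i=5
  [3] ...## => #  t=1,i=0
  [2] ...#. => .  t=5,i=11
  [1] ....# => .  t=1,i=8
  [0] ..... => .  t=4,i=13
  bits 10010110001011110010000001001000 = 2519670856

2519670856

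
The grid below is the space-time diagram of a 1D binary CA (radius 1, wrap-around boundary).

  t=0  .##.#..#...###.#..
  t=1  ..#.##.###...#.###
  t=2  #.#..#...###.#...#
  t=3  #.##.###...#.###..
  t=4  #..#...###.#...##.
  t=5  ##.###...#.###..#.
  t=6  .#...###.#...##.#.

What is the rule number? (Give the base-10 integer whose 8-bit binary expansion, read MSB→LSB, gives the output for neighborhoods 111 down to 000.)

85

  ### -> .   bit 7 = 0  t=0,i=12
  ##. -> #   bit 6 = 1  t=0,i=2
  #.# -> .   bit 5 = 0  t=0,i=3
  #.. -> #   bit 4 = 1  t=0,i=5
  .## -> .   bit 3 = 0  t=0,i=1
  .#. -> #   bit 2 = 1  t=0,i=4
  ..# -> .   bit 1 = 0  t=0,i=0
  ... -> #   bit 0 = 1  t=0,i=9
  bits 01010101 = 85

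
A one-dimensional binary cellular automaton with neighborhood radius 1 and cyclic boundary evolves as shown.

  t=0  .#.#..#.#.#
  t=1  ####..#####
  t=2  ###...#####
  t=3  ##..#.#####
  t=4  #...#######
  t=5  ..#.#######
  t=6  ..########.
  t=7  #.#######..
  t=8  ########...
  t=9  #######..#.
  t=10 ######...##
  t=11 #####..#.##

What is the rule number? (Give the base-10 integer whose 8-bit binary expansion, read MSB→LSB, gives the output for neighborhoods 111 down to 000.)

  ### -> #   bit 7 = 1  t=1,i=0
  ##. -> .   bit 6 = 0  t=1,i=3
  #.# -> #   bit 5 = 1  t=0,i=0
  #.. -> .   bit 4 = 0  t=0,i=4
  .## -> #   bit 3 = 1  t=1,i=6
  .#. -> #   bit 2 = 1  t=0,i=1
  ..# -> .   bit 1 = 0  t=0,i=5
  ... -> #   bit 0 = 1  t=2,i=4
  bits 10101101 = 173

173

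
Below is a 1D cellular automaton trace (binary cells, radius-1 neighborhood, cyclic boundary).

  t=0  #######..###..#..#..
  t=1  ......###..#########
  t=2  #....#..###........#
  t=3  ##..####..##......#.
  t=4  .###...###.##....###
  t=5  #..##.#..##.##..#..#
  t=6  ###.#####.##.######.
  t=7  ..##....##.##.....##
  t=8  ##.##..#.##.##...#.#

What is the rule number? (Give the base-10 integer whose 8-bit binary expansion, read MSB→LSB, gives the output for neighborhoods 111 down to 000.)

  ### -> .   bit 7 = 0  t=0,i=1
  ##. -> #   bit 6 = 1  t=0,i=6
  #.# -> #   bit 5 = 1  t=3,i=19
  #.. -> #   bit 4 = 1  t=0,i=7
  .## -> .   bit 3 = 0  t=0,i=0
  .#. -> #   bit 2 = 1  t=0,i=14
  ..# -> #   bit 1 = 1  t=0,i=8
  ... -> .   bit 0 = 0  t=1,i=1
  bits 01110110 = 118

118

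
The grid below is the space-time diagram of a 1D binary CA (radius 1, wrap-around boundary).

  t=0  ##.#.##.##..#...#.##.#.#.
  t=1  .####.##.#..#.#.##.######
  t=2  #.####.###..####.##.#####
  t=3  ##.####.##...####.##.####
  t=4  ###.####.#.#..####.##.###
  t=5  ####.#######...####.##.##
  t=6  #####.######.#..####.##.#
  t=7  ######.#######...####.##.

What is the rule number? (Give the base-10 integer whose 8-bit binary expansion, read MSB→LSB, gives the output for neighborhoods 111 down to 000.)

229

  nb ###: next=#  (t=1,i=2, bit7=1)
  nb ##.: next=#  (t=0,i=1, bit6=1)
  nb #.#: next=#  (t=0,i=2, bit5=1)
  nb #..: next=.  (t=0,i=10, bit4=0)
  nb .##: next=.  (t=0,i=0, bit3=0)
  nb .#.: next=#  (t=0,i=3, bit2=1)
  nb ..#: next=.  (t=0,i=11, bit1=0)
  nb ...: next=#  (t=0,i=14, bit0=1)
  bits 11100101 = 229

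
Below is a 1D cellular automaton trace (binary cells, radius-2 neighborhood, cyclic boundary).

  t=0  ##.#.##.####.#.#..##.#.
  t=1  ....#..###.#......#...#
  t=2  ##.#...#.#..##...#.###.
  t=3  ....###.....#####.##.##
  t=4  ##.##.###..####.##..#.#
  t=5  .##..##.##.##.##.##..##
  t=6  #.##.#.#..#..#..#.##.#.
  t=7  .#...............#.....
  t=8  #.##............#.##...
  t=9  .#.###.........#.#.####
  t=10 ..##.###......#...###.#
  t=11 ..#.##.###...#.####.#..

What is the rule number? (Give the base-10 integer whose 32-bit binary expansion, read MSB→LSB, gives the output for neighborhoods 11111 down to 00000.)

  nb #####: next=#  (t=3,i=14, bit31=1)
  nb ####.: next=.  (t=0,i=10, bit30=0)
  nb ###.#: next=#  (t=0,i=11, bit29=1)
  nb ###..: next=#  (t=3,i=6, bit28=1)
  nb ##.##: next=#  (t=0,i=7, bit27=1)
  nb ##.#.: next=.  (t=0,i=2, bit26=0)
  nb ##..#: next=#  (t=4,i=9, bit25=1)
  nb ##...: next=#  (t=2,i=14, bit24=1)
  nb #.###: next=#  (t=0,i=8, bit23=1)
  nb #.##.: next=.  (t=0,i=0, bit22=0)
  nb #.#.#: next=.  (t=0,i=3, bit21=0)
  nb #.#..: next=.  (t=0,i=15, bit20=0)
  nb #..##: next=.  (t=0,i=17, bit19=0)
  nb #..#.: next=.  (t=4,i=19, bit18=0)
  nb #...#: next=#  (t=1,i=20, bit17=1)
  nb #....: next=#  (t=1,i=1, bit16=1)
  nb .####: next=#  (t=0,i=9, bit15=1)
  nb .###.: next=.  (t=1,i=8, bit14=0)
  nb .##.#: next=.  (t=0,i=1, bit13=0)
  nb .##..: next=#  (t=2,i=13, bit12=1)
  nb .#.##: next=#  (t=0,i=4, bit11=1)
  nb .#.#.: next=.  (t=0,i=14, bit10=0)
  nb .#..#: next=.  (t=0,i=16, bit9=0)
  nb .#...: next=#  (t=1,i=0, bit8=1)
  nb ..###: next=#  (t=1,i=7, bit7=1)
  nb ..##.: next=#  (t=0,i=18, bit6=1)
  nb ..#.#: next=.  (t=2,i=7, bit5=0)
  nb ..#..: next=.  (t=1,i=4, bit4=0)
  nb ...##: next=#  (t=3,i=3, bit3=1)
  nb ...#.: next=#  (t=1,i=3, bit2=1)
  nb ....#: next=.  (t=1,i=2, bit1=0)
  nb .....: next=.  (t=1,i=14, bit0=0)
  bits 10111011100000111001100111001100 = 3145963980

3145963980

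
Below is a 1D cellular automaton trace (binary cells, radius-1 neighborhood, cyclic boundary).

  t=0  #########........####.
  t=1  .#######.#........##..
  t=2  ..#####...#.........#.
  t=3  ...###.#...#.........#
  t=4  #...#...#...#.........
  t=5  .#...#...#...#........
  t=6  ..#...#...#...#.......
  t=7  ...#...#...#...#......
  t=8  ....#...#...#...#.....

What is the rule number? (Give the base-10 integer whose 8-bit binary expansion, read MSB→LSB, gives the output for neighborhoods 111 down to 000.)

  [7] ### => #  t=0,i=1
  [6] ##. => .  t=0,i=8
  [5] #.# => .  t=0,i=21
  [4] #.. => #  t=0,i=9
  [3] .## => .  t=0,i=0
  [2] .#. => .  t=1,i=9
  [1] ..# => .  t=0,i=16
  [0] ... => .  t=0,i=10
  bits 10010000 = 144

144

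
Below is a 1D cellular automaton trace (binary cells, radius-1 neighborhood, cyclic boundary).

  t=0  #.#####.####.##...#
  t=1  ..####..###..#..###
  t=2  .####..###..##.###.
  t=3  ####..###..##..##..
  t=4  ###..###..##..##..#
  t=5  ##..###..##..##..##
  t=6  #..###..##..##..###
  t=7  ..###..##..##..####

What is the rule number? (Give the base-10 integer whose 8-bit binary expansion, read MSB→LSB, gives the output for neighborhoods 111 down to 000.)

  nb ###: next=#  (t=0,i=3, bit7=1)
  nb ##.: next=.  (t=0,i=0, bit6=0)
  nb #.#: next=.  (t=0,i=1, bit5=0)
  nb #..: next=.  (t=0,i=15, bit4=0)
  nb .##: next=#  (t=0,i=2, bit3=1)
  nb .#.: next=#  (t=1,i=13, bit2=1)
  nb ..#: next=#  (t=0,i=17, bit1=1)
  nb ...: next=#  (t=0,i=16, bit0=1)
  bits 10001111 = 143

143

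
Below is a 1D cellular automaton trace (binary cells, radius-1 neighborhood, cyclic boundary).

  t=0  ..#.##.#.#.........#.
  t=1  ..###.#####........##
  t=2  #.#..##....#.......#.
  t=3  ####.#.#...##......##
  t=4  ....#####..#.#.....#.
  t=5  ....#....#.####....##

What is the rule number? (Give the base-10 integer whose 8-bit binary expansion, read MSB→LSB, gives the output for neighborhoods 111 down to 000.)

60

  ### -> .   bit 7 = 0  t=1,i=3
  ##. -> .   bit 6 = 0  t=0,i=5
  #.# -> #   bit 5 = 1  t=0,i=3
  #.. -> #   bit 4 = 1  t=0,i=10
  .## -> #   bit 3 = 1  t=0,i=4
  .#. -> #   bit 2 = 1  t=0,i=2
  ..# -> .   bit 1 = 0  t=0,i=1
  ... -> .   bit 0 = 0  t=0,i=0
  bits 00111100 = 60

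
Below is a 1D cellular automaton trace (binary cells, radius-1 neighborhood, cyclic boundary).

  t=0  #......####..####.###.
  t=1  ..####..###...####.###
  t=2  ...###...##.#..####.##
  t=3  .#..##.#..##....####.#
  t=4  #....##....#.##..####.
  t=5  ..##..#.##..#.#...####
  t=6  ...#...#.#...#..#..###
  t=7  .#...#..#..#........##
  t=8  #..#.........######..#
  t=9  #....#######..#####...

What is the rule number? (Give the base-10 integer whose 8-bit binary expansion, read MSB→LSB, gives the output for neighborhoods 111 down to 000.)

225

  ### -> #   bit 7 = 1  t=0,i=8
  ##. -> #   bit 6 = 1  t=0,i=10
  #.# -> #   bit 5 = 1  t=0,i=17
  #.. -> .   bit 4 = 0  t=0,i=1
  .## -> .   bit 3 = 0  t=0,i=7
  .#. -> .   bit 2 = 0  t=0,i=0
  ..# -> .   bit 1 = 0  t=0,i=6
  ... -> #   bit 0 = 1  t=0,i=2
  bits 11100001 = 225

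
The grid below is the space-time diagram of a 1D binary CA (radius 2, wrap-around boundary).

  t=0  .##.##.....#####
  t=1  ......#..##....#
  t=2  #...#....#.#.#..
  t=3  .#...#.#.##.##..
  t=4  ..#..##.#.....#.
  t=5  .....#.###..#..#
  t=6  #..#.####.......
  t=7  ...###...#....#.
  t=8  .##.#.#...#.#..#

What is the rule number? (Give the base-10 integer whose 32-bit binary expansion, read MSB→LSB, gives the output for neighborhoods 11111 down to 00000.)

630213994

  nb #####: next=.  (t=0,i=13, bit31=0)
  nb ####.: next=.  (t=0,i=14, bit30=0)
  nb ###.#: next=#  (t=0,i=15, bit29=1)
  nb ###..: next=.  (t=5,i=9, bit28=0)
  nb ##.##: next=.  (t=0,i=0, bit27=0)
  nb ##.#.: next=#  (t=4,i=7, bit26=1)
  nb ##..#: next=.  (t=5,i=10, bit25=0)
  nb ##...: next=#  (t=0,i=6, bit24=1)
  nb #.###: next=#  (t=5,i=7, bit23=1)
  nb #.##.: next=.  (t=0,i=1, bit22=0)
  nb #.#.#: next=.  (t=2,i=11, bit21=0)
  nb #.#..: next=#  (t=2,i=13, bit20=1)
  nb #..##: next=.  (t=1,i=8, bit19=0)
  nb #..#.: next=.  (t=2,i=15, bit18=0)
  nb #...#: next=.  (t=2,i=2, bit17=0)
  nb #....: next=.  (t=0,i=7, bit16=0)
  nb .####: next=.  (t=0,i=12, bit15=0)
  nb .###.: next=#  (t=5,i=8, bit14=1)
  nb .##.#: next=.  (t=0,i=2, bit13=0)
  nb .##..: next=.  (t=0,i=5, bit12=0)
  nb .#.##: next=#  (t=3,i=8, bit11=1)
  nb .#.#.: next=#  (t=2,i=10, bit10=1)
  nb .#..#: next=.  (t=1,i=7, bit9=0)
  nb .#...: next=#  (t=1,i=0, bit8=1)
  nb ..###: next=.  (t=0,i=11, bit7=0)
  nb ..##.: next=#  (t=1,i=9, bit6=1)
  nb ..#.#: next=#  (t=2,i=9, bit5=1)
  nb ..#..: next=.  (t=1,i=6, bit4=0)
  nb ...##: next=#  (t=0,i=10, bit3=1)
  nb ...#.: next=.  (t=1,i=5, bit2=0)
  nb ....#: next=#  (t=0,i=9, bit1=1)
  nb .....: next=.  (t=0,i=8, bit0=0)
  bits 00100101100100000100110101101010 = 630213994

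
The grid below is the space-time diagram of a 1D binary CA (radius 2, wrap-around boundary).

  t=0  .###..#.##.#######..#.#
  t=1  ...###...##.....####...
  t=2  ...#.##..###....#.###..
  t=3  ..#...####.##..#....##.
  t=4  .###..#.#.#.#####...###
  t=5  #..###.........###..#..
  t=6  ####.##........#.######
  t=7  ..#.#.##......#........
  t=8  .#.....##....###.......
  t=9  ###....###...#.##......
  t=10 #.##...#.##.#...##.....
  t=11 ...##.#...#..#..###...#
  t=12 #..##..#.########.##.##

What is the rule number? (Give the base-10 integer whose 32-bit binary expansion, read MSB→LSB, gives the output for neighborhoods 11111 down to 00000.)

1527526356

  #####|.  b31=0 t=0,i=13
  ####.|#  b30=1 t=0,i=16
  ###.#|.  b29=0 t=3,i=9
  ###..|#  b28=1 t=0,i=3
  ##.##|#  b27=1 t=0,i=10
  ##.#.|.  b26=0 t=10,i=11
  ##..#|#  b25=1 t=0,i=4
  ##...|#  b24=1 t=1,i=6
  #.###|.  b23=0 t=0,i=1
  #.##.|.  b22=0 t=0,i=8
  #.#.#|.  b21=0 t=0,i=22
  #.#..|.  b20=0 t=10,i=12
  #..##|#  b19=1 t=2,i=8
  #..#.|#  b18=1 t=0,i=5
  #...#|.  b17=0 t=1,i=7
  #....|.  b16=0 t=1,i=12
  .####|.  b15=0 t=0,i=12
  .###.|.  b14=0 t=0,i=2
  .##.#|#  b13=1 t=0,i=9
  .##..|#  b12=1 t=1,i=10
  .#.##|.  b11=0 t=0,i=0
  .#.#.|.  b10=0 t=0,i=21
  .#..#|#  b9=1 t=5,i=1
  .#...|#  b8=1 t=3,i=3
  ..###|#  b7=1 t=1,i=3
  ..##.|#  b6=1 t=1,i=9
  ..#.#|.  b5=0 t=0,i=6
  ..#..|#  b4=1 t=3,i=2
  ...##|.  b3=0 t=1,i=2
  ...#.|#  b2=1 t=2,i=2
  ....#|.  b1=0 t=1,i=1
  .....|.  b0=0 t=1,i=0
  bits 01011011000011000011001111010100 = 1527526356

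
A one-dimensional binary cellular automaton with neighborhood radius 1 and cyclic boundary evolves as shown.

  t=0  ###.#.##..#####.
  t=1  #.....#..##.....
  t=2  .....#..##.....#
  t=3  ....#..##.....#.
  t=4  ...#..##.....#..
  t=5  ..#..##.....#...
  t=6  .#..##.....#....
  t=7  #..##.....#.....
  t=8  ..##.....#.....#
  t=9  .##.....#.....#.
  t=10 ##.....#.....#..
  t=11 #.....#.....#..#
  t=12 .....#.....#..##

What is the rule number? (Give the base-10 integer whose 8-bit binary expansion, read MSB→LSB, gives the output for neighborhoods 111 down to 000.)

  [7] ### => .  t=0,i=1
  [6] ##. => .  t=0,i=2
  [5] #.# => .  t=0,i=3
  [4] #.. => .  t=0,i=8
  [3] .## => #  t=0,i=0
  [2] .#. => .  t=0,i=4
  [1] ..# => #  t=0,i=9
  [0] ... => .  t=1,i=2
  bits 00001010 = 10

10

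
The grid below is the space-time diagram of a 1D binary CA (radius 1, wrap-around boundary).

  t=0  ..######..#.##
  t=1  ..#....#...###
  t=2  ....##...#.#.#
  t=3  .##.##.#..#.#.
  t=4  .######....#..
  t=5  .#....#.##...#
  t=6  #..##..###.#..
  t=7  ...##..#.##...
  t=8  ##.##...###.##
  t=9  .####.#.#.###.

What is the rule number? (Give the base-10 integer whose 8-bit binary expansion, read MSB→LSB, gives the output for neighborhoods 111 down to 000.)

105

  nb ###: next=.  (t=0,i=3, bit7=0)
  nb ##.: next=#  (t=0,i=7, bit6=1)
  nb #.#: next=#  (t=0,i=11, bit5=1)
  nb #..: next=.  (t=0,i=0, bit4=0)
  nb .##: next=#  (t=0,i=2, bit3=1)
  nb .#.: next=.  (t=0,i=10, bit2=0)
  nb ..#: next=.  (t=0,i=1, bit1=0)
  nb ...: next=#  (t=1,i=4, bit0=1)
  bits 01101001 = 105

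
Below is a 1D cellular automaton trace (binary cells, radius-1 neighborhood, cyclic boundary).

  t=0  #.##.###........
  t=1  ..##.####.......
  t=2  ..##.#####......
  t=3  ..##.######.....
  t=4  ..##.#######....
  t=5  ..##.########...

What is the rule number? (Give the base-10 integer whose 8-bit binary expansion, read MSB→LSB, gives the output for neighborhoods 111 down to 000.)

  nb ###: next=#  (t=0,i=6, bit7=1)
  nb ##.: next=#  (t=0,i=3, bit6=1)
  nb #.#: next=.  (t=0,i=1, bit5=0)
  nb #..: next=#  (t=0,i=8, bit4=1)
  nb .##: next=#  (t=0,i=2, bit3=1)
  nb .#.: next=.  (t=0,i=0, bit2=0)
  nb ..#: next=.  (t=0,i=15, bit1=0)
  nb ...: next=.  (t=0,i=9, bit0=0)
  bits 11011000 = 216

216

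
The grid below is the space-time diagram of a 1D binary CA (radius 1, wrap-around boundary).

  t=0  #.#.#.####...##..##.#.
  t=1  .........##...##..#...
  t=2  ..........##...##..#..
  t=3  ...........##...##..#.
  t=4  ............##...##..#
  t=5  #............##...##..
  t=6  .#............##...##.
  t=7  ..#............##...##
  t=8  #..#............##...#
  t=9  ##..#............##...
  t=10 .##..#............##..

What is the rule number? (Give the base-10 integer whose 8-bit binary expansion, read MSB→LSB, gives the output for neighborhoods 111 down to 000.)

80

  ### -> .   bit 7 = 0  t=0,i=7
  ##. -> #   bit 6 = 1  t=0,i=9
  #.# -> .   bit 5 = 0  t=0,i=1
  #.. -> #   bit 4 = 1  t=0,i=10
  .## -> .   bit 3 = 0  t=0,i=6
  .#. -> .   bit 2 = 0  t=0,i=0
  ..# -> .   bit 1 = 0  t=0,i=12
  ... -> .   bit 0 = 0  t=0,i=11
  bits 01010000 = 80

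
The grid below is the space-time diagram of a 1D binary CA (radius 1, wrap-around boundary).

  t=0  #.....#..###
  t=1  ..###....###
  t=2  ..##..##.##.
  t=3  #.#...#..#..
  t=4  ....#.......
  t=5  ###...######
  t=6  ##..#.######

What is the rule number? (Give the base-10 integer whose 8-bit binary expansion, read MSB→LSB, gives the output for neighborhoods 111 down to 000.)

  ### -> #   bit 7 = 1  t=0,i=10
  ##. -> .   bit 6 = 0  t=0,i=0
  #.# -> .   bit 5 = 0  t=2,i=8
  #.. -> .   bit 4 = 0  t=0,i=1
  .## -> #   bit 3 = 1  t=0,i=9
  .#. -> .   bit 2 = 0  t=0,i=6
  ..# -> .   bit 1 = 0  t=0,i=5
  ... -> #   bit 0 = 1  t=0,i=2
  bits 10001001 = 137

137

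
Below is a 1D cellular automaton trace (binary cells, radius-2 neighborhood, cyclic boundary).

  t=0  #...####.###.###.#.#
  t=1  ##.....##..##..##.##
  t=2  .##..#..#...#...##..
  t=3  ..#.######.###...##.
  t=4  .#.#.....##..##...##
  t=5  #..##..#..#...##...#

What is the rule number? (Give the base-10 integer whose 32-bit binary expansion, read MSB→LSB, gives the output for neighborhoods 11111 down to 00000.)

  nb #####: next=.  (t=3,i=6, bit31=0)
  nb ####.: next=.  (t=0,i=6, bit30=0)
  nb ###.#: next=#  (t=0,i=7, bit29=1)
  nb ###..: next=#  (t=1,i=1, bit28=1)
  nb ##.##: next=#  (t=0,i=8, bit27=1)
  nb ##.#.: next=#  (t=0,i=16, bit26=1)
  nb ##..#: next=.  (t=1,i=9, bit25=0)
  nb ##...: next=#  (t=0,i=1, bit24=1)
  nb #.###: next=.  (t=0,i=9, bit23=0)
  nb #.##.: next=#  (t=0,i=19, bit22=1)
  nb #.#.#: next=.  (t=0,i=17, bit21=0)
  nb #.#..: next=#  (t=4,i=3, bit20=1)
  nb #..##: next=.  (t=1,i=10, bit19=0)
  nb #..#.: next=#  (t=2,i=4, bit18=1)
  nb #...#: next=.  (t=0,i=2, bit17=0)
  nb #....: next=.  (t=1,i=3, bit16=0)
  nb .####: next=.  (t=0,i=5, bit15=0)
  nb .###.: next=.  (t=0,i=10, bit14=0)
  nb .##.#: next=#  (t=1,i=16, bit13=1)
  nb .##..: next=#  (t=0,i=0, bit12=1)
  nb .#.##: next=#  (t=0,i=18, bit11=1)
  nb .#.#.: next=.  (t=4,i=2, bit10=0)
  nb .#..#: next=#  (t=2,i=6, bit9=1)
  nb .#...: next=#  (t=2,i=9, bit8=1)
  nb ..###: next=.  (t=0,i=4, bit7=0)
  nb ..##.: next=.  (t=1,i=7, bit6=0)
  nb ..#.#: next=.  (t=3,i=2, bit5=0)
  nb ..#..: next=#  (t=2,i=5, bit4=1)
  nb ...##: next=.  (t=0,i=3, bit3=0)
  nb ...#.: next=#  (t=2,i=11, bit2=1)
  nb ....#: next=#  (t=1,i=5, bit1=1)
  nb .....: next=.  (t=1,i=4, bit0=0)
  bits 00111101010101000011101100010110 = 1028930326

1028930326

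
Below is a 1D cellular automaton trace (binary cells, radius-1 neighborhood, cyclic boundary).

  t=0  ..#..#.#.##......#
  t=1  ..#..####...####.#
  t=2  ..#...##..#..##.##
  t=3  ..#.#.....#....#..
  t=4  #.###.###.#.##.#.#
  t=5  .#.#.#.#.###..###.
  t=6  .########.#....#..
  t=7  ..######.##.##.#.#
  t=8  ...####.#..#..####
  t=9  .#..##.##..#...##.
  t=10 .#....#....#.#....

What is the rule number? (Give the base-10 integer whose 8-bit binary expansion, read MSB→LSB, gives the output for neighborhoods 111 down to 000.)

  [7] ### => #  t=1,i=6
  [6] ##. => .  t=0,i=10
  [5] #.# => #  t=0,i=6
  [4] #.. => .  t=0,i=0
  [3] .## => .  t=0,i=9
  [2] .#. => #  t=0,i=2
  [1] ..# => .  t=0,i=1
  [0] ... => #  t=0,i=12
  bits 10100101 = 165

165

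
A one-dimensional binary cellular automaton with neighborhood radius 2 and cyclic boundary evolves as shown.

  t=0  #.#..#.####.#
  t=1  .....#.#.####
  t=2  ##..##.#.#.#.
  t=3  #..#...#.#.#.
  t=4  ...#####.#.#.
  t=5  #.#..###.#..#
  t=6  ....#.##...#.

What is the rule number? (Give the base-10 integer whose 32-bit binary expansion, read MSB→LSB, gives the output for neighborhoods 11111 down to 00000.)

3924508988

  [31] ##### => #  t=4,i=5
  [30] ####. => #  t=0,i=9
  [29] ###.# => #  t=0,i=10
  [28] ###.. => .  t=1,i=12
  [27] ##.## => #  t=0,i=11
  [26] ##.#. => .  t=0,i=1
  [25] ##..# => .  t=2,i=2
  [24] ##... => #  t=1,i=0
  [23] #.### => #  t=0,i=7
  [22] #.##. => #  t=0,i=12
  [21] #.#.# => #  t=1,i=7
  [20] #.#.. => .  t=0,i=2
  [19] #..## => #  t=2,i=3
  [18] #..#. => .  t=0,i=4
  [17] #...# => #  t=3,i=5
  [16] #.... => #  t=1,i=1
  [15] .#### => .  t=0,i=8
  [14] .###. => #  t=5,i=6
  [13] .##.# => .  t=0,i=0
  [12] .##.. => .  t=2,i=1
  [11] .#.## => .  t=0,i=6
  [10] .#.#. => .  t=1,i=6
  [9] .#..# => .  t=0,i=3
  [8] .#... => #  t=3,i=4
  [7] ..### => .  t=4,i=3
  [6] ..##. => .  t=2,i=4
  [5] ..#.# => #  t=0,i=5
  [4] ..#.. => #  t=3,i=3
  [3] ...## => #  t=4,i=2
  [2] ...#. => #  t=1,i=4
  [1] ....# => .  t=1,i=3
  [0] ..... => .  t=1,i=2
  bits 11101001111010110100000100111100 = 3924508988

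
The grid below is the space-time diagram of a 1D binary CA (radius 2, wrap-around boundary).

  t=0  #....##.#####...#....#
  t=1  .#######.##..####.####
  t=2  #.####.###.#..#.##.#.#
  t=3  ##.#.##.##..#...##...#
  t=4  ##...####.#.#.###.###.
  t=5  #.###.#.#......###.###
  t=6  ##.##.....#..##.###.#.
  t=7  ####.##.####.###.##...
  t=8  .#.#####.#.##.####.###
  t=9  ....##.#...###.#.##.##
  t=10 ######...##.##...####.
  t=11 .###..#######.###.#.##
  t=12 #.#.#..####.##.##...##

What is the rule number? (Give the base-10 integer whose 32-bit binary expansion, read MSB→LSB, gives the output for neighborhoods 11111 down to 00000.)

2873352798

  ##### -> #   bit 31 = 1  t=0,i=10
  ####. -> .   bit 30 = 0  t=0,i=11
  ###.# -> #   bit 29 = 1  t=1,i=7
  ###.. -> .   bit 28 = 0  t=0,i=12
  ##.## -> #   bit 27 = 1  t=0,i=7
  ##.#. -> .   bit 26 = 0  t=2,i=10
  ##..# -> #   bit 25 = 1  t=1,i=11
  ##... -> #   bit 24 = 1  t=0,i=1
  #.### -> .   bit 23 = 0  t=0,i=8
  #.##. -> #   bit 22 = 1  t=1,i=9
  #.#.# -> .   bit 21 = 0  t=2,i=19
  #.#.. -> .   bit 20 = 0  t=2,i=11
  #..## -> .   bit 19 = 0  t=1,i=12
  #..#. -> .   bit 18 = 0  t=2,i=13
  #...# -> #   bit 17 = 1  t=0,i=14
  #.... -> #   bit 16 = 1  t=0,i=2
  .#### -> #   bit 15 = 1  t=0,i=9
  .###. -> #   bit 14 = 1  t=2,i=8
  .##.# -> #   bit 13 = 1  t=0,i=6
  .##.. -> .   bit 12 = 0  t=0,i=0
  .#.## -> .   bit 11 = 0  t=2,i=15
  .#.#. -> .   bit 10 = 0  t=4,i=11
  .#..# -> #   bit 9 = 1  t=2,i=12
  .#... -> .   bit 8 = 0  t=0,i=17
  ..### -> .   bit 7 = 0  t=1,i=13
  ..##. -> #   bit 6 = 1  t=0,i=5
  ..#.# -> .   bit 5 = 0  t=2,i=14
  ..#.. -> #   bit 4 = 1  t=0,i=16
  ...## -> #   bit 3 = 1  t=0,i=4
  ...#. -> #   bit 2 = 1  t=0,i=15
  ....# -> #   bit 1 = 1  t=0,i=3
  ..... -> .   bit 0 = 0  t=5,i=11
  bits 10101011010000111110001001011110 = 2873352798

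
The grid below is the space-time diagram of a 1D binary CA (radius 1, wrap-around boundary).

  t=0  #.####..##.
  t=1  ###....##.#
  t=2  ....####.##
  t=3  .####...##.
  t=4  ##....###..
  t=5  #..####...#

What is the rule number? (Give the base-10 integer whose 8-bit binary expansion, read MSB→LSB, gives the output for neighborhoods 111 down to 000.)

  nb ###: next=.  (t=0,i=3, bit7=0)
  nb ##.: next=.  (t=0,i=5, bit6=0)
  nb #.#: next=#  (t=0,i=1, bit5=1)
  nb #..: next=.  (t=0,i=6, bit4=0)
  nb .##: next=#  (t=0,i=2, bit3=1)
  nb .#.: next=#  (t=0,i=0, bit2=1)
  nb ..#: next=#  (t=0,i=7, bit1=1)
  nb ...: next=#  (t=1,i=4, bit0=1)
  bits 00101111 = 47

47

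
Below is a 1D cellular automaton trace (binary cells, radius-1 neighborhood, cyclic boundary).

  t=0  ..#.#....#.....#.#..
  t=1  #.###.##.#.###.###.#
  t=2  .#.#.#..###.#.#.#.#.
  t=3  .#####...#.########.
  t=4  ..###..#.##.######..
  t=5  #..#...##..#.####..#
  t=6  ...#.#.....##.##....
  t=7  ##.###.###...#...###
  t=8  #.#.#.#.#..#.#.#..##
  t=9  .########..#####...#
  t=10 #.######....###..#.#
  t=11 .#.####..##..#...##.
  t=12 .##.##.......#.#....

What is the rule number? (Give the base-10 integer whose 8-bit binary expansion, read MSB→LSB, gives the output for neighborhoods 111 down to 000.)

165

  ###|#  b7=1 t=1,i=3
  ##.|.  b6=0 t=1,i=0
  #.#|#  b5=1 t=0,i=3
  #..|.  b4=0 t=0,i=5
  .##|.  b3=0 t=1,i=2
  .#.|#  b2=1 t=0,i=2
  ..#|.  b1=0 t=0,i=1
  ...|#  b0=1 t=0,i=0
  bits 10100101 = 165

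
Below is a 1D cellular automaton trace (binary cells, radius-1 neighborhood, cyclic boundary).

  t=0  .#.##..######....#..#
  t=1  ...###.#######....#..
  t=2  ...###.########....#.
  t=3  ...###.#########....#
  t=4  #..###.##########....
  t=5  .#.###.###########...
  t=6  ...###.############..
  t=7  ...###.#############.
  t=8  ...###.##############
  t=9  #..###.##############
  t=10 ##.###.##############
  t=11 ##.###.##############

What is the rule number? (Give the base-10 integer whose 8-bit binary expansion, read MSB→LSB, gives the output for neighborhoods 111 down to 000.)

  ### -> #   bit 7 = 1  t=0,i=8
  ##. -> #   bit 6 = 1  t=0,i=4
  #.# -> .   bit 5 = 0  t=0,i=0
  #.. -> #   bit 4 = 1  t=0,i=5
  .## -> #   bit 3 = 1  t=0,i=3
  .#. -> .   bit 2 = 0  t=0,i=1
  ..# -> .   bit 1 = 0  t=0,i=6
  ... -> .   bit 0 = 0  t=0,i=14
  bits 11011000 = 216

216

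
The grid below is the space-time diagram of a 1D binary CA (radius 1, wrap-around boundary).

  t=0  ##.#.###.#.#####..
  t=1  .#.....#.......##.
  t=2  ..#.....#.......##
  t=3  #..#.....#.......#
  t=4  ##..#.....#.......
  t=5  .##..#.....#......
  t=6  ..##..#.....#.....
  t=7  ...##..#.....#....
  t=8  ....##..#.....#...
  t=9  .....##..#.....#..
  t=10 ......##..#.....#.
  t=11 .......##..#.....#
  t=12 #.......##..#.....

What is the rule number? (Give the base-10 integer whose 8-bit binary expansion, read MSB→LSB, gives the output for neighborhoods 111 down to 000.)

80

  [7] ### => .  t=0,i=6
  [6] ##. => #  t=0,i=1
  [5] #.# => .  t=0,i=2
  [4] #.. => #  t=0,i=16
  [3] .## => .  t=0,i=0
  [2] .#. => .  t=0,i=3
  [1] ..# => .  t=0,i=17
  [0] ... => .  t=1,i=3
  bits 01010000 = 80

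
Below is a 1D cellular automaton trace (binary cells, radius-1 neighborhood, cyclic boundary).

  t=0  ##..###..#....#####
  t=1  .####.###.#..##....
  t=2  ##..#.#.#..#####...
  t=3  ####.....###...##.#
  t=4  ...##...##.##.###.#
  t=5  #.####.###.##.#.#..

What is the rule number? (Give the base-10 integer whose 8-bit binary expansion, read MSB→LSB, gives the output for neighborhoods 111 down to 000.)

  ###|.  b7=0 t=0,i=0
  ##.|#  b6=1 t=0,i=1
  #.#|.  b5=0 t=1,i=5
  #..|#  b4=1 t=0,i=2
  .##|#  b3=1 t=0,i=4
  .#.|.  b2=0 t=0,i=9
  ..#|#  b1=1 t=0,i=3
  ...|.  b0=0 t=0,i=11
  bits 01011010 = 90

90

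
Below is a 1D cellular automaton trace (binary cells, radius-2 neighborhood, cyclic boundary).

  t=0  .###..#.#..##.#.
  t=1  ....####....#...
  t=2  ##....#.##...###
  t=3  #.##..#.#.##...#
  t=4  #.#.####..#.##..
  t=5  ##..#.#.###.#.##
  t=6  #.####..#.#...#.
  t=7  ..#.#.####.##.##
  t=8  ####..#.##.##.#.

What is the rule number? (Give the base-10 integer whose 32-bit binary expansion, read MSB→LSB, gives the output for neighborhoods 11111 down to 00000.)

3821479201

  nb #####: next=#  (t=2,i=15, bit31=1)
  nb ####.: next=#  (t=1,i=6, bit30=1)
  nb ###.#: next=#  (t=5,i=10, bit29=1)
  nb ###..: next=.  (t=0,i=3, bit28=0)
  nb ##.##: next=.  (t=3,i=1, bit27=0)
  nb ##.#.: next=.  (t=0,i=13, bit26=0)
  nb ##..#: next=#  (t=0,i=4, bit25=1)
  nb ##...: next=#  (t=1,i=8, bit24=1)
  nb #.###: next=#  (t=4,i=4, bit23=1)
  nb #.##.: next=#  (t=2,i=8, bit22=1)
  nb #.#.#: next=.  (t=3,i=8, bit21=0)
  nb #.#..: next=.  (t=0,i=8, bit20=0)
  nb #..##: next=.  (t=0,i=0, bit19=0)
  nb #..#.: next=#  (t=0,i=5, bit18=1)
  nb #...#: next=#  (t=2,i=11, bit17=1)
  nb #....: next=#  (t=1,i=9, bit16=1)
  nb .####: next=.  (t=1,i=5, bit15=0)
  nb .###.: next=.  (t=0,i=2, bit14=0)
  nb .##.#: next=#  (t=0,i=12, bit13=1)
  nb .##..: next=.  (t=2,i=9, bit12=0)
  nb .#.##: next=.  (t=2,i=7, bit11=0)
  nb .#.#.: next=#  (t=0,i=7, bit10=1)
  nb .#..#: next=.  (t=0,i=9, bit9=0)
  nb .#...: next=#  (t=1,i=13, bit8=1)
  nb ..###: next=.  (t=0,i=1, bit7=0)
  nb ..##.: next=.  (t=0,i=11, bit6=0)
  nb ..#.#: next=#  (t=0,i=6, bit5=1)
  nb ..#..: next=.  (t=1,i=12, bit4=0)
  nb ...##: next=.  (t=1,i=3, bit3=0)
  nb ...#.: next=.  (t=1,i=11, bit2=0)
  nb ....#: next=.  (t=1,i=2, bit1=0)
  nb .....: next=#  (t=1,i=0, bit0=1)
  bits 11100011110001110010010100100001 = 3821479201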